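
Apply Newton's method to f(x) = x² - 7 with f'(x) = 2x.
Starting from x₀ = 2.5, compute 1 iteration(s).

f(x) = x² - 7
f'(x) = 2x
x₀ = 2.5

Newton-Raphson formula: x_{n+1} = x_n - f(x_n)/f'(x_n)

Iteration 1:
  f(2.500000) = -0.750000
  f'(2.500000) = 5.000000
  x_1 = 2.500000 - (-0.750000)/5.000000 = 2.650000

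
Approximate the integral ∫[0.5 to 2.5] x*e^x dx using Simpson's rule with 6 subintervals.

f(x) = x*e^x
a = 0.5, b = 2.5, n = 6
h = (b - a)/n = 0.333333

Simpson's rule: (h/3)[f(x₀) + 4f(x₁) + 2f(x₂) + ... + f(xₙ)]

x_0 = 0.5000, f(x_0) = 0.824361, coefficient = 1
x_1 = 0.8333, f(x_1) = 1.917480, coefficient = 4
x_2 = 1.1667, f(x_2) = 3.746482, coefficient = 2
x_3 = 1.5000, f(x_3) = 6.722534, coefficient = 4
x_4 = 1.8333, f(x_4) = 11.466952, coefficient = 2
x_5 = 2.1667, f(x_5) = 18.913133, coefficient = 4
x_6 = 2.5000, f(x_6) = 30.456235, coefficient = 1

I ≈ (0.333333/3) × 171.920050 = 19.102228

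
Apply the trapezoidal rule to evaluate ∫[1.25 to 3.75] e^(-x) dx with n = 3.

f(x) = e^(-x)
a = 1.25, b = 3.75, n = 3
h = (b - a)/n = 0.833333

Trapezoidal rule: (h/2)[f(x₀) + 2f(x₁) + 2f(x₂) + ... + f(xₙ)]

x_0 = 1.2500, f(x_0) = 0.286505, coefficient = 1
x_1 = 2.0833, f(x_1) = 0.124514, coefficient = 2
x_2 = 2.9167, f(x_2) = 0.054114, coefficient = 2
x_3 = 3.7500, f(x_3) = 0.023518, coefficient = 1

I ≈ (0.833333/2) × 0.667279 = 0.278033
Exact value: 0.262987
Error: 0.015046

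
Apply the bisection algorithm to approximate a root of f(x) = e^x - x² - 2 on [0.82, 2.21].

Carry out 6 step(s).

f(x) = e^x - x² - 2
Initial interval: [0.82, 2.21]

Iteration 1:
  c_1 = (0.820000 + 2.210000)/2 = 1.515000
  f(c_1) = f(1.515000) = 0.254196
  f(a) × f(c) < 0, new interval: [0.820000, 1.515000]
Iteration 2:
  c_2 = (0.820000 + 1.515000)/2 = 1.167500
  f(c_2) = f(1.167500) = -0.149109
  f(a) × f(c) ≥ 0, new interval: [1.167500, 1.515000]
Iteration 3:
  c_3 = (1.167500 + 1.515000)/2 = 1.341250
  f(c_3) = f(1.341250) = 0.024869
  f(a) × f(c) < 0, new interval: [1.167500, 1.341250]
Iteration 4:
  c_4 = (1.167500 + 1.341250)/2 = 1.254375
  f(c_4) = f(1.254375) = -0.067810
  f(a) × f(c) ≥ 0, new interval: [1.254375, 1.341250]
Iteration 5:
  c_5 = (1.254375 + 1.341250)/2 = 1.297813
  f(c_5) = f(1.297813) = -0.023038
  f(a) × f(c) ≥ 0, new interval: [1.297813, 1.341250]
Iteration 6:
  c_6 = (1.297813 + 1.341250)/2 = 1.319531
  f(c_6) = f(1.319531) = 0.000504
  f(a) × f(c) < 0, new interval: [1.297813, 1.319531]

After 6 iteration(s), the approximation is c_6 = 1.319531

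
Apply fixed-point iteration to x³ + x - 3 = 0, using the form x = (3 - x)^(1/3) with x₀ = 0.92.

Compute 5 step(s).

Equation: x³ + x - 3 = 0
Fixed-point form: x = (3 - x)^(1/3)
x₀ = 0.92

x_1 = g(0.920000) = 1.276501
x_2 = g(1.276501) = 1.198957
x_3 = g(1.198957) = 1.216675
x_4 = g(1.216675) = 1.212672
x_5 = g(1.212672) = 1.213579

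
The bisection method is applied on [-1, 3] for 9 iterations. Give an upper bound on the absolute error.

Bisection error bound: |error| ≤ (b-a)/2^n
|error| ≤ (3 - (-1))/2^9 = 4/2^9
|error| ≤ 0.0078125000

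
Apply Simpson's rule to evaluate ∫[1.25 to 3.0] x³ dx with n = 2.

f(x) = x³
a = 1.25, b = 3.0, n = 2
h = (b - a)/n = 0.875000

Simpson's rule: (h/3)[f(x₀) + 4f(x₁) + 2f(x₂) + ... + f(xₙ)]

x_0 = 1.2500, f(x_0) = 1.953125, coefficient = 1
x_1 = 2.1250, f(x_1) = 9.595703, coefficient = 4
x_2 = 3.0000, f(x_2) = 27.000000, coefficient = 1

I ≈ (0.875000/3) × 67.335938 = 19.639648
Exact value: 19.639648
Error: 0.000000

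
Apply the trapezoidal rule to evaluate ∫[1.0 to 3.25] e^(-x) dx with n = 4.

f(x) = e^(-x)
a = 1.0, b = 3.25, n = 4
h = (b - a)/n = 0.562500

Trapezoidal rule: (h/2)[f(x₀) + 2f(x₁) + 2f(x₂) + ... + f(xₙ)]

x_0 = 1.0000, f(x_0) = 0.367879, coefficient = 1
x_1 = 1.5625, f(x_1) = 0.209611, coefficient = 2
x_2 = 2.1250, f(x_2) = 0.119433, coefficient = 2
x_3 = 2.6875, f(x_3) = 0.068051, coefficient = 2
x_4 = 3.2500, f(x_4) = 0.038774, coefficient = 1

I ≈ (0.562500/2) × 1.200844 = 0.337737
Exact value: 0.329105
Error: 0.008632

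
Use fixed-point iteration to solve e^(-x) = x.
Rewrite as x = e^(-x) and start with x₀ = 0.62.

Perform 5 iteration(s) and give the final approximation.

Equation: e^(-x) = x
Fixed-point form: x = e^(-x)
x₀ = 0.62

x_1 = g(0.620000) = 0.537944
x_2 = g(0.537944) = 0.583947
x_3 = g(0.583947) = 0.557693
x_4 = g(0.557693) = 0.572529
x_5 = g(0.572529) = 0.564097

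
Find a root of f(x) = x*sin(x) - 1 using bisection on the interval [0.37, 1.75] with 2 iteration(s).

f(x) = x*sin(x) - 1
Initial interval: [0.37, 1.75]

Iteration 1:
  c_1 = (0.370000 + 1.750000)/2 = 1.060000
  f(c_1) = f(1.060000) = -0.075303
  f(a) × f(c) ≥ 0, new interval: [1.060000, 1.750000]
Iteration 2:
  c_2 = (1.060000 + 1.750000)/2 = 1.405000
  f(c_2) = f(1.405000) = 0.385734
  f(a) × f(c) < 0, new interval: [1.060000, 1.405000]

After 2 iteration(s), the approximation is c_2 = 1.405000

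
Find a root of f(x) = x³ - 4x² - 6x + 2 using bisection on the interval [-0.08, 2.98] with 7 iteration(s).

f(x) = x³ - 4x² - 6x + 2
Initial interval: [-0.08, 2.98]

Iteration 1:
  c_1 = (-0.080000 + 2.980000)/2 = 1.450000
  f(c_1) = f(1.450000) = -12.061375
  f(a) × f(c) < 0, new interval: [-0.080000, 1.450000]
Iteration 2:
  c_2 = (-0.080000 + 1.450000)/2 = 0.685000
  f(c_2) = f(0.685000) = -3.665481
  f(a) × f(c) < 0, new interval: [-0.080000, 0.685000]
Iteration 3:
  c_3 = (-0.080000 + 0.685000)/2 = 0.302500
  f(c_3) = f(0.302500) = -0.153344
  f(a) × f(c) < 0, new interval: [-0.080000, 0.302500]
Iteration 4:
  c_4 = (-0.080000 + 0.302500)/2 = 0.111250
  f(c_4) = f(0.111250) = 1.284371
  f(a) × f(c) ≥ 0, new interval: [0.111250, 0.302500]
Iteration 5:
  c_5 = (0.111250 + 0.302500)/2 = 0.206875
  f(c_5) = f(0.206875) = 0.596415
  f(a) × f(c) ≥ 0, new interval: [0.206875, 0.302500]
Iteration 6:
  c_6 = (0.206875 + 0.302500)/2 = 0.254687
  f(c_6) = f(0.254687) = 0.228933
  f(a) × f(c) ≥ 0, new interval: [0.254687, 0.302500]
Iteration 7:
  c_7 = (0.254687 + 0.302500)/2 = 0.278594
  f(c_7) = f(0.278594) = 0.039602
  f(a) × f(c) ≥ 0, new interval: [0.278594, 0.302500]

After 7 iteration(s), the approximation is c_7 = 0.278594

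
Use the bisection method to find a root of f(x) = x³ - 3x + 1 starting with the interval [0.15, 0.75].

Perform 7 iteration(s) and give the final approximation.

f(x) = x³ - 3x + 1
Initial interval: [0.15, 0.75]

Iteration 1:
  c_1 = (0.150000 + 0.750000)/2 = 0.450000
  f(c_1) = f(0.450000) = -0.258875
  f(a) × f(c) < 0, new interval: [0.150000, 0.450000]
Iteration 2:
  c_2 = (0.150000 + 0.450000)/2 = 0.300000
  f(c_2) = f(0.300000) = 0.127000
  f(a) × f(c) ≥ 0, new interval: [0.300000, 0.450000]
Iteration 3:
  c_3 = (0.300000 + 0.450000)/2 = 0.375000
  f(c_3) = f(0.375000) = -0.072266
  f(a) × f(c) < 0, new interval: [0.300000, 0.375000]
Iteration 4:
  c_4 = (0.300000 + 0.375000)/2 = 0.337500
  f(c_4) = f(0.337500) = 0.025943
  f(a) × f(c) ≥ 0, new interval: [0.337500, 0.375000]
Iteration 5:
  c_5 = (0.337500 + 0.375000)/2 = 0.356250
  f(c_5) = f(0.356250) = -0.023537
  f(a) × f(c) < 0, new interval: [0.337500, 0.356250]
Iteration 6:
  c_6 = (0.337500 + 0.356250)/2 = 0.346875
  f(c_6) = f(0.346875) = 0.001112
  f(a) × f(c) ≥ 0, new interval: [0.346875, 0.356250]
Iteration 7:
  c_7 = (0.346875 + 0.356250)/2 = 0.351562
  f(c_7) = f(0.351562) = -0.011236
  f(a) × f(c) < 0, new interval: [0.346875, 0.351562]

After 7 iteration(s), the approximation is c_7 = 0.351562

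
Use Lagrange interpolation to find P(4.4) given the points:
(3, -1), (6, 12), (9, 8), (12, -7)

Lagrange interpolation formula:
P(x) = Σ yᵢ × Lᵢ(x)
where Lᵢ(x) = Π_{j≠i} (x - xⱼ)/(xᵢ - xⱼ)

L_0(4.4) = (4.4 - 6)/(3 - 6) × (4.4 - 9)/(3 - 9) × (4.4 - 12)/(3 - 12) = 0.345284
L_1(4.4) = (4.4 - 3)/(6 - 3) × (4.4 - 9)/(6 - 9) × (4.4 - 12)/(6 - 12) = 0.906370
L_2(4.4) = (4.4 - 3)/(9 - 3) × (4.4 - 6)/(9 - 6) × (4.4 - 12)/(9 - 12) = -0.315259
L_3(4.4) = (4.4 - 3)/(12 - 3) × (4.4 - 6)/(12 - 6) × (4.4 - 9)/(12 - 9) = 0.063605

P(4.4) = (-1)×L_0(4.4) + 12×L_1(4.4) + 8×L_2(4.4) + (-7)×L_3(4.4)
P(4.4) = 7.563852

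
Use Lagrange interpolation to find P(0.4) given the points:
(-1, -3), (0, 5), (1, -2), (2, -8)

Lagrange interpolation formula:
P(x) = Σ yᵢ × Lᵢ(x)
where Lᵢ(x) = Π_{j≠i} (x - xⱼ)/(xᵢ - xⱼ)

L_0(0.4) = (0.4 - 0)/(-1 - 0) × (0.4 - 1)/(-1 - 1) × (0.4 - 2)/(-1 - 2) = -0.064000
L_1(0.4) = (0.4 - (-1))/(0 - (-1)) × (0.4 - 1)/(0 - 1) × (0.4 - 2)/(0 - 2) = 0.672000
L_2(0.4) = (0.4 - (-1))/(1 - (-1)) × (0.4 - 0)/(1 - 0) × (0.4 - 2)/(1 - 2) = 0.448000
L_3(0.4) = (0.4 - (-1))/(2 - (-1)) × (0.4 - 0)/(2 - 0) × (0.4 - 1)/(2 - 1) = -0.056000

P(0.4) = (-3)×L_0(0.4) + 5×L_1(0.4) + (-2)×L_2(0.4) + (-8)×L_3(0.4)
P(0.4) = 3.104000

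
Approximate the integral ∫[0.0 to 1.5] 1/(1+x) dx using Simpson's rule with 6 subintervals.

f(x) = 1/(1+x)
a = 0.0, b = 1.5, n = 6
h = (b - a)/n = 0.250000

Simpson's rule: (h/3)[f(x₀) + 4f(x₁) + 2f(x₂) + ... + f(xₙ)]

x_0 = 0.0000, f(x_0) = 1.000000, coefficient = 1
x_1 = 0.2500, f(x_1) = 0.800000, coefficient = 4
x_2 = 0.5000, f(x_2) = 0.666667, coefficient = 2
x_3 = 0.7500, f(x_3) = 0.571429, coefficient = 4
x_4 = 1.0000, f(x_4) = 0.500000, coefficient = 2
x_5 = 1.2500, f(x_5) = 0.444444, coefficient = 4
x_6 = 1.5000, f(x_6) = 0.400000, coefficient = 1

I ≈ (0.250000/3) × 10.996825 = 0.916402
Exact value: 0.916291
Error: 0.000111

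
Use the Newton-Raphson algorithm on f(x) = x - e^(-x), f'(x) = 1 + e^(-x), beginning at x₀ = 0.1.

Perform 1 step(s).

f(x) = x - e^(-x)
f'(x) = 1 + e^(-x)
x₀ = 0.1

Newton-Raphson formula: x_{n+1} = x_n - f(x_n)/f'(x_n)

Iteration 1:
  f(0.100000) = -0.804837
  f'(0.100000) = 1.904837
  x_1 = 0.100000 - (-0.804837)/1.904837 = 0.522523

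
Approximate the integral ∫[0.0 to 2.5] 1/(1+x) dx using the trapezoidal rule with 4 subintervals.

f(x) = 1/(1+x)
a = 0.0, b = 2.5, n = 4
h = (b - a)/n = 0.625000

Trapezoidal rule: (h/2)[f(x₀) + 2f(x₁) + 2f(x₂) + ... + f(xₙ)]

x_0 = 0.0000, f(x_0) = 1.000000, coefficient = 1
x_1 = 0.6250, f(x_1) = 0.615385, coefficient = 2
x_2 = 1.2500, f(x_2) = 0.444444, coefficient = 2
x_3 = 1.8750, f(x_3) = 0.347826, coefficient = 2
x_4 = 2.5000, f(x_4) = 0.285714, coefficient = 1

I ≈ (0.625000/2) × 4.101025 = 1.281570
Exact value: 1.252763
Error: 0.028807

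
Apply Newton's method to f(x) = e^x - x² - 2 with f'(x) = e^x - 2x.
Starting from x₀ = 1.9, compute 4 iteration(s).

f(x) = e^x - x² - 2
f'(x) = e^x - 2x
x₀ = 1.9

Newton-Raphson formula: x_{n+1} = x_n - f(x_n)/f'(x_n)

Iteration 1:
  f(1.900000) = 1.075894
  f'(1.900000) = 2.885894
  x_1 = 1.900000 - 1.075894/2.885894 = 1.527189
Iteration 2:
  f(1.527189) = 0.272906
  f'(1.527189) = 1.550834
  x_2 = 1.527189 - 0.272906/1.550834 = 1.351215
Iteration 3:
  f(1.351215) = 0.036333
  f'(1.351215) = 1.159684
  x_3 = 1.351215 - 0.036333/1.159684 = 1.319885
Iteration 4:
  f(1.319885) = 0.000894
  f'(1.319885) = 1.103221
  x_4 = 1.319885 - 0.000894/1.103221 = 1.319074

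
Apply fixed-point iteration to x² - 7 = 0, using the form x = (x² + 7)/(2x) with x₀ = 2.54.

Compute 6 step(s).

Equation: x² - 7 = 0
Fixed-point form: x = (x² + 7)/(2x)
x₀ = 2.54

x_1 = g(2.540000) = 2.647953
x_2 = g(2.647953) = 2.645752
x_3 = g(2.645752) = 2.645751
x_4 = g(2.645751) = 2.645751
x_5 = g(2.645751) = 2.645751
x_6 = g(2.645751) = 2.645751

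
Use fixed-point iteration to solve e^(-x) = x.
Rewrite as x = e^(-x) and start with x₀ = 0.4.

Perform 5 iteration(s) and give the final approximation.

Equation: e^(-x) = x
Fixed-point form: x = e^(-x)
x₀ = 0.4

x_1 = g(0.400000) = 0.670320
x_2 = g(0.670320) = 0.511545
x_3 = g(0.511545) = 0.599569
x_4 = g(0.599569) = 0.549048
x_5 = g(0.549048) = 0.577499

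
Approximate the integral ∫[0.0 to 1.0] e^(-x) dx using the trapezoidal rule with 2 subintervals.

f(x) = e^(-x)
a = 0.0, b = 1.0, n = 2
h = (b - a)/n = 0.500000

Trapezoidal rule: (h/2)[f(x₀) + 2f(x₁) + 2f(x₂) + ... + f(xₙ)]

x_0 = 0.0000, f(x_0) = 1.000000, coefficient = 1
x_1 = 0.5000, f(x_1) = 0.606531, coefficient = 2
x_2 = 1.0000, f(x_2) = 0.367879, coefficient = 1

I ≈ (0.500000/2) × 2.580941 = 0.645235
Exact value: 0.632121
Error: 0.013115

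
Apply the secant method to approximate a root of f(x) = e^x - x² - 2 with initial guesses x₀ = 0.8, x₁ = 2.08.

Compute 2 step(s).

f(x) = e^x - x² - 2
x₀ = 0.8, x₁ = 2.08

Secant formula: x_{n+1} = x_n - f(x_n)(x_n - x_{n-1})/(f(x_n) - f(x_{n-1}))

Iteration 1:
  f(0.800000) = -0.414459
  f(2.080000) = 1.678069
  x_2 = 2.080000 - 1.678069×(2.080000 - 0.800000)/(1.678069 - (-0.414459))
       = 1.053525
Iteration 2:
  f(2.080000) = 1.678069
  f(1.053525) = -0.242173
  x_3 = 1.053525 - (-0.242173)×(1.053525 - 2.080000)/(-0.242173 - 1.678069)
       = 1.182980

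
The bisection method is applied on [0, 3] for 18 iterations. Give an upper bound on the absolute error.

Bisection error bound: |error| ≤ (b-a)/2^n
|error| ≤ (3 - 0)/2^18 = 3/2^18
|error| ≤ 0.0000114441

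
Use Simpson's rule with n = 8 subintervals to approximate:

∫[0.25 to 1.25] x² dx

f(x) = x²
a = 0.25, b = 1.25, n = 8
h = (b - a)/n = 0.125000

Simpson's rule: (h/3)[f(x₀) + 4f(x₁) + 2f(x₂) + ... + f(xₙ)]

x_0 = 0.2500, f(x_0) = 0.062500, coefficient = 1
x_1 = 0.3750, f(x_1) = 0.140625, coefficient = 4
x_2 = 0.5000, f(x_2) = 0.250000, coefficient = 2
x_3 = 0.6250, f(x_3) = 0.390625, coefficient = 4
x_4 = 0.7500, f(x_4) = 0.562500, coefficient = 2
x_5 = 0.8750, f(x_5) = 0.765625, coefficient = 4
x_6 = 1.0000, f(x_6) = 1.000000, coefficient = 2
x_7 = 1.1250, f(x_7) = 1.265625, coefficient = 4
x_8 = 1.2500, f(x_8) = 1.562500, coefficient = 1

I ≈ (0.125000/3) × 15.500000 = 0.645833
Exact value: 0.645833
Error: 0.000000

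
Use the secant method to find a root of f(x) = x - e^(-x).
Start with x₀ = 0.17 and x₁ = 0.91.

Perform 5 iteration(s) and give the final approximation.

f(x) = x - e^(-x)
x₀ = 0.17, x₁ = 0.91

Secant formula: x_{n+1} = x_n - f(x_n)(x_n - x_{n-1})/(f(x_n) - f(x_{n-1}))

Iteration 1:
  f(0.170000) = -0.673665
  f(0.910000) = 0.507476
  x_2 = 0.910000 - 0.507476×(0.910000 - 0.170000)/(0.507476 - (-0.673665))
       = 0.592060
Iteration 2:
  f(0.910000) = 0.507476
  f(0.592060) = 0.038873
  x_3 = 0.592060 - 0.038873×(0.592060 - 0.910000)/(0.038873 - 0.507476)
       = 0.565685
Iteration 3:
  f(0.592060) = 0.038873
  f(0.565685) = -0.002286
  x_4 = 0.565685 - (-0.002286)×(0.565685 - 0.592060)/(-0.002286 - 0.038873)
       = 0.567150
Iteration 4:
  f(0.565685) = -0.002286
  f(0.567150) = 0.000010
  x_5 = 0.567150 - 0.000010×(0.567150 - 0.565685)/(0.000010 - (-0.002286))
       = 0.567143
Iteration 5:
  f(0.567150) = 0.000010
  f(0.567143) = 0.000000
  x_6 = 0.567143 - 0.000000×(0.567143 - 0.567150)/(0.000000 - 0.000010)
       = 0.567143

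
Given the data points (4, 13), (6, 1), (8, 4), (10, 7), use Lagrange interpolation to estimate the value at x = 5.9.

Lagrange interpolation formula:
P(x) = Σ yᵢ × Lᵢ(x)
where Lᵢ(x) = Π_{j≠i} (x - xⱼ)/(xᵢ - xⱼ)

L_0(5.9) = (5.9 - 6)/(4 - 6) × (5.9 - 8)/(4 - 8) × (5.9 - 10)/(4 - 10) = 0.017937
L_1(5.9) = (5.9 - 4)/(6 - 4) × (5.9 - 8)/(6 - 8) × (5.9 - 10)/(6 - 10) = 1.022437
L_2(5.9) = (5.9 - 4)/(8 - 4) × (5.9 - 6)/(8 - 6) × (5.9 - 10)/(8 - 10) = -0.048687
L_3(5.9) = (5.9 - 4)/(10 - 4) × (5.9 - 6)/(10 - 6) × (5.9 - 8)/(10 - 8) = 0.008312

P(5.9) = 13×L_0(5.9) + 1×L_1(5.9) + 4×L_2(5.9) + 7×L_3(5.9)
P(5.9) = 1.119062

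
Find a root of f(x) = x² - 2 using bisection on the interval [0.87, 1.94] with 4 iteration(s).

f(x) = x² - 2
Initial interval: [0.87, 1.94]

Iteration 1:
  c_1 = (0.870000 + 1.940000)/2 = 1.405000
  f(c_1) = f(1.405000) = -0.025975
  f(a) × f(c) ≥ 0, new interval: [1.405000, 1.940000]
Iteration 2:
  c_2 = (1.405000 + 1.940000)/2 = 1.672500
  f(c_2) = f(1.672500) = 0.797256
  f(a) × f(c) < 0, new interval: [1.405000, 1.672500]
Iteration 3:
  c_3 = (1.405000 + 1.672500)/2 = 1.538750
  f(c_3) = f(1.538750) = 0.367752
  f(a) × f(c) < 0, new interval: [1.405000, 1.538750]
Iteration 4:
  c_4 = (1.405000 + 1.538750)/2 = 1.471875
  f(c_4) = f(1.471875) = 0.166416
  f(a) × f(c) < 0, new interval: [1.405000, 1.471875]

After 4 iteration(s), the approximation is c_4 = 1.471875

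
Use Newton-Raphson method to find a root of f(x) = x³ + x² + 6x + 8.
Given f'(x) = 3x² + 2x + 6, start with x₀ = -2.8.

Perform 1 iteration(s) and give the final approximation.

f(x) = x³ + x² + 6x + 8
f'(x) = 3x² + 2x + 6
x₀ = -2.8

Newton-Raphson formula: x_{n+1} = x_n - f(x_n)/f'(x_n)

Iteration 1:
  f(-2.800000) = -22.912000
  f'(-2.800000) = 23.920000
  x_1 = -2.800000 - (-22.912000)/23.920000 = -1.842140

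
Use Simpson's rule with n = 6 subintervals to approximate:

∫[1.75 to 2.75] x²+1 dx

f(x) = x²+1
a = 1.75, b = 2.75, n = 6
h = (b - a)/n = 0.166667

Simpson's rule: (h/3)[f(x₀) + 4f(x₁) + 2f(x₂) + ... + f(xₙ)]

x_0 = 1.7500, f(x_0) = 4.062500, coefficient = 1
x_1 = 1.9167, f(x_1) = 4.673611, coefficient = 4
x_2 = 2.0833, f(x_2) = 5.340278, coefficient = 2
x_3 = 2.2500, f(x_3) = 6.062500, coefficient = 4
x_4 = 2.4167, f(x_4) = 6.840278, coefficient = 2
x_5 = 2.5833, f(x_5) = 7.673611, coefficient = 4
x_6 = 2.7500, f(x_6) = 8.562500, coefficient = 1

I ≈ (0.166667/3) × 110.625000 = 6.145833
Exact value: 6.145833
Error: 0.000000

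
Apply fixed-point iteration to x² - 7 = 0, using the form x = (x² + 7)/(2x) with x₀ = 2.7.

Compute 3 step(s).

Equation: x² - 7 = 0
Fixed-point form: x = (x² + 7)/(2x)
x₀ = 2.7

x_1 = g(2.700000) = 2.646296
x_2 = g(2.646296) = 2.645751
x_3 = g(2.645751) = 2.645751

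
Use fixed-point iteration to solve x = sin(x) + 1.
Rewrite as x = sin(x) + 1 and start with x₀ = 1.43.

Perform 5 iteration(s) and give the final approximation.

Equation: x = sin(x) + 1
Fixed-point form: x = sin(x) + 1
x₀ = 1.43

x_1 = g(1.430000) = 1.990105
x_2 = g(1.990105) = 1.913371
x_3 = g(1.913371) = 1.941893
x_4 = g(1.941893) = 1.931930
x_5 = g(1.931930) = 1.935497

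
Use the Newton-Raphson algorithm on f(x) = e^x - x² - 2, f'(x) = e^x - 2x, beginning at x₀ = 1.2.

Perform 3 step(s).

f(x) = e^x - x² - 2
f'(x) = e^x - 2x
x₀ = 1.2

Newton-Raphson formula: x_{n+1} = x_n - f(x_n)/f'(x_n)

Iteration 1:
  f(1.200000) = -0.119883
  f'(1.200000) = 0.920117
  x_1 = 1.200000 - (-0.119883)/0.920117 = 1.330291
Iteration 2:
  f(1.330291) = 0.012470
  f'(1.330291) = 1.121562
  x_2 = 1.330291 - 0.012470/1.121562 = 1.319173
Iteration 3:
  f(1.319173) = 0.000109
  f'(1.319173) = 1.101981
  x_3 = 1.319173 - 0.000109/1.101981 = 1.319074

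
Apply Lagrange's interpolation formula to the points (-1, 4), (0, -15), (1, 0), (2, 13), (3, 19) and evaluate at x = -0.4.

Lagrange interpolation formula:
P(x) = Σ yᵢ × Lᵢ(x)
where Lᵢ(x) = Π_{j≠i} (x - xⱼ)/(xᵢ - xⱼ)

L_0(-0.4) = (-0.4 - 0)/(-1 - 0) × (-0.4 - 1)/(-1 - 1) × (-0.4 - 2)/(-1 - 2) × (-0.4 - 3)/(-1 - 3) = 0.190400
L_1(-0.4) = (-0.4 - (-1))/(0 - (-1)) × (-0.4 - 1)/(0 - 1) × (-0.4 - 2)/(0 - 2) × (-0.4 - 3)/(0 - 3) = 1.142400
L_2(-0.4) = (-0.4 - (-1))/(1 - (-1)) × (-0.4 - 0)/(1 - 0) × (-0.4 - 2)/(1 - 2) × (-0.4 - 3)/(1 - 3) = -0.489600
L_3(-0.4) = (-0.4 - (-1))/(2 - (-1)) × (-0.4 - 0)/(2 - 0) × (-0.4 - 1)/(2 - 1) × (-0.4 - 3)/(2 - 3) = 0.190400
L_4(-0.4) = (-0.4 - (-1))/(3 - (-1)) × (-0.4 - 0)/(3 - 0) × (-0.4 - 1)/(3 - 1) × (-0.4 - 2)/(3 - 2) = -0.033600

P(-0.4) = 4×L_0(-0.4) + (-15)×L_1(-0.4) + 0×L_2(-0.4) + 13×L_3(-0.4) + 19×L_4(-0.4)
P(-0.4) = -14.537600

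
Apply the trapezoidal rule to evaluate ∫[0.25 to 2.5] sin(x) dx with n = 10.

f(x) = sin(x)
a = 0.25, b = 2.5, n = 10
h = (b - a)/n = 0.225000

Trapezoidal rule: (h/2)[f(x₀) + 2f(x₁) + 2f(x₂) + ... + f(xₙ)]

x_0 = 0.2500, f(x_0) = 0.247404, coefficient = 1
x_1 = 0.4750, f(x_1) = 0.457338, coefficient = 2
x_2 = 0.7000, f(x_2) = 0.644218, coefficient = 2
x_3 = 0.9250, f(x_3) = 0.798621, coefficient = 2
x_4 = 1.1500, f(x_4) = 0.912764, coefficient = 2
x_5 = 1.3750, f(x_5) = 0.980893, coefficient = 2
x_6 = 1.6000, f(x_6) = 0.999574, coefficient = 2
x_7 = 1.8250, f(x_7) = 0.967864, coefficient = 2
x_8 = 2.0500, f(x_8) = 0.887362, coefficient = 2
x_9 = 2.2750, f(x_9) = 0.762127, coefficient = 2
x_10 = 2.5000, f(x_10) = 0.598472, coefficient = 1

I ≈ (0.225000/2) × 15.667398 = 1.762582
Exact value: 1.770056
Error: 0.007474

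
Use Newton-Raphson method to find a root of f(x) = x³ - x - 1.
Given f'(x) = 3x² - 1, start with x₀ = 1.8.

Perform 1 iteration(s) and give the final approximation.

f(x) = x³ - x - 1
f'(x) = 3x² - 1
x₀ = 1.8

Newton-Raphson formula: x_{n+1} = x_n - f(x_n)/f'(x_n)

Iteration 1:
  f(1.800000) = 3.032000
  f'(1.800000) = 8.720000
  x_1 = 1.800000 - 3.032000/8.720000 = 1.452294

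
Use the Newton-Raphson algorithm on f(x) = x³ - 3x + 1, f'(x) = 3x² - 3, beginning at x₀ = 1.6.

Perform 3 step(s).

f(x) = x³ - 3x + 1
f'(x) = 3x² - 3
x₀ = 1.6

Newton-Raphson formula: x_{n+1} = x_n - f(x_n)/f'(x_n)

Iteration 1:
  f(1.600000) = 0.296000
  f'(1.600000) = 4.680000
  x_1 = 1.600000 - 0.296000/4.680000 = 1.536752
Iteration 2:
  f(1.536752) = 0.018948
  f'(1.536752) = 4.084821
  x_2 = 1.536752 - 0.018948/4.084821 = 1.532113
Iteration 3:
  f(1.532113) = 0.000099
  f'(1.532113) = 4.042114
  x_3 = 1.532113 - 0.000099/4.042114 = 1.532089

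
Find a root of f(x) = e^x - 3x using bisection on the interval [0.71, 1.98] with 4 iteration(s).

f(x) = e^x - 3x
Initial interval: [0.71, 1.98]

Iteration 1:
  c_1 = (0.710000 + 1.980000)/2 = 1.345000
  f(c_1) = f(1.345000) = -0.196813
  f(a) × f(c) ≥ 0, new interval: [1.345000, 1.980000]
Iteration 2:
  c_2 = (1.345000 + 1.980000)/2 = 1.662500
  f(c_2) = f(1.662500) = 0.284976
  f(a) × f(c) < 0, new interval: [1.345000, 1.662500]
Iteration 3:
  c_3 = (1.345000 + 1.662500)/2 = 1.503750
  f(c_3) = f(1.503750) = -0.012723
  f(a) × f(c) ≥ 0, new interval: [1.503750, 1.662500]
Iteration 4:
  c_4 = (1.503750 + 1.662500)/2 = 1.583125
  f(c_4) = f(1.583125) = 0.120776
  f(a) × f(c) < 0, new interval: [1.503750, 1.583125]

After 4 iteration(s), the approximation is c_4 = 1.583125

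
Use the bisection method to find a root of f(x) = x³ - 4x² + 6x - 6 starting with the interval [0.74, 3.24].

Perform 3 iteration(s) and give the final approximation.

f(x) = x³ - 4x² + 6x - 6
Initial interval: [0.74, 3.24]

Iteration 1:
  c_1 = (0.740000 + 3.240000)/2 = 1.990000
  f(c_1) = f(1.990000) = -2.019801
  f(a) × f(c) ≥ 0, new interval: [1.990000, 3.240000]
Iteration 2:
  c_2 = (1.990000 + 3.240000)/2 = 2.615000
  f(c_2) = f(2.615000) = 0.219058
  f(a) × f(c) < 0, new interval: [1.990000, 2.615000]
Iteration 3:
  c_3 = (1.990000 + 2.615000)/2 = 2.302500
  f(c_3) = f(2.302500) = -1.184307
  f(a) × f(c) ≥ 0, new interval: [2.302500, 2.615000]

After 3 iteration(s), the approximation is c_3 = 2.302500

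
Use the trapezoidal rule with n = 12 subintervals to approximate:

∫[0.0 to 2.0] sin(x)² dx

f(x) = sin(x)²
a = 0.0, b = 2.0, n = 12
h = (b - a)/n = 0.166667

Trapezoidal rule: (h/2)[f(x₀) + 2f(x₁) + 2f(x₂) + ... + f(xₙ)]

x_0 = 0.0000, f(x_0) = 0.000000, coefficient = 1
x_1 = 0.1667, f(x_1) = 0.027522, coefficient = 2
x_2 = 0.3333, f(x_2) = 0.107056, coefficient = 2
x_3 = 0.5000, f(x_3) = 0.229849, coefficient = 2
x_4 = 0.6667, f(x_4) = 0.382381, coefficient = 2
x_5 = 0.8333, f(x_5) = 0.547862, coefficient = 2
x_6 = 1.0000, f(x_6) = 0.708073, coefficient = 2
x_7 = 1.1667, f(x_7) = 0.845379, coefficient = 2
x_8 = 1.3333, f(x_8) = 0.944663, coefficient = 2
x_9 = 1.5000, f(x_9) = 0.994996, coefficient = 2
x_10 = 1.6667, f(x_10) = 0.990837, coefficient = 2
x_11 = 1.8333, f(x_11) = 0.932643, coefficient = 2
x_12 = 2.0000, f(x_12) = 0.826822, coefficient = 1

I ≈ (0.166667/2) × 14.249346 = 1.187446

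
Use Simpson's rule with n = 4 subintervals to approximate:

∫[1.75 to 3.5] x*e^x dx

f(x) = x*e^x
a = 1.75, b = 3.5, n = 4
h = (b - a)/n = 0.437500

Simpson's rule: (h/3)[f(x₀) + 4f(x₁) + 2f(x₂) + ... + f(xₙ)]

x_0 = 1.7500, f(x_0) = 10.070555, coefficient = 1
x_1 = 2.1875, f(x_1) = 19.496975, coefficient = 4
x_2 = 2.6250, f(x_2) = 36.237007, coefficient = 2
x_3 = 3.0625, f(x_3) = 65.479137, coefficient = 4
x_4 = 3.5000, f(x_4) = 115.904082, coefficient = 1

I ≈ (0.437500/3) × 538.353101 = 78.509827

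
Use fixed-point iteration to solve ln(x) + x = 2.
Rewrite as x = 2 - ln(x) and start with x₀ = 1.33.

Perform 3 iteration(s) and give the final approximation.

Equation: ln(x) + x = 2
Fixed-point form: x = 2 - ln(x)
x₀ = 1.33

x_1 = g(1.330000) = 1.714821
x_2 = g(1.714821) = 1.460691
x_3 = g(1.460691) = 1.621090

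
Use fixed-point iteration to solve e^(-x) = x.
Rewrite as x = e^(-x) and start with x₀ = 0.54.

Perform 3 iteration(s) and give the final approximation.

Equation: e^(-x) = x
Fixed-point form: x = e^(-x)
x₀ = 0.54

x_1 = g(0.540000) = 0.582748
x_2 = g(0.582748) = 0.558362
x_3 = g(0.558362) = 0.572146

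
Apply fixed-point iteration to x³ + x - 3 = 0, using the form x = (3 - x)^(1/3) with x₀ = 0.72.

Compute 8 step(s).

Equation: x³ + x - 3 = 0
Fixed-point form: x = (3 - x)^(1/3)
x₀ = 0.72

x_1 = g(0.720000) = 1.316169
x_2 = g(1.316169) = 1.189687
x_3 = g(1.189687) = 1.218759
x_4 = g(1.218759) = 1.212200
x_5 = g(1.212200) = 1.213686
x_6 = g(1.213686) = 1.213350
x_7 = g(1.213350) = 1.213426
x_8 = g(1.213426) = 1.213408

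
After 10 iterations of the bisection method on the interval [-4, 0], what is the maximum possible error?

Bisection error bound: |error| ≤ (b-a)/2^n
|error| ≤ (0 - (-4))/2^10 = 4/2^10
|error| ≤ 0.0039062500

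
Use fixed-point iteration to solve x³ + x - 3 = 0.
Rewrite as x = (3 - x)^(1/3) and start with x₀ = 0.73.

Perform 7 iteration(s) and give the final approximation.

Equation: x³ + x - 3 = 0
Fixed-point form: x = (3 - x)^(1/3)
x₀ = 0.73

x_1 = g(0.730000) = 1.314242
x_2 = g(1.314242) = 1.190141
x_3 = g(1.190141) = 1.218657
x_4 = g(1.218657) = 1.212223
x_5 = g(1.212223) = 1.213681
x_6 = g(1.213681) = 1.213351
x_7 = g(1.213351) = 1.213425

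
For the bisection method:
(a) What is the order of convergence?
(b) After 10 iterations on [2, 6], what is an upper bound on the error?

(a) Bisection has linear (order 1) convergence; the error is halved each step.

(b) Error bound = (b-a)/2^n = (6 - 2)/2^{10}
    = 4/2^{10}

(a) 1 (linear); (b) error ≤ 3.91e-03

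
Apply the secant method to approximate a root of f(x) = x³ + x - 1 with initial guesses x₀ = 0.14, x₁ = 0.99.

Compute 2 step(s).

f(x) = x³ + x - 1
x₀ = 0.14, x₁ = 0.99

Secant formula: x_{n+1} = x_n - f(x_n)(x_n - x_{n-1})/(f(x_n) - f(x_{n-1}))

Iteration 1:
  f(0.140000) = -0.857256
  f(0.990000) = 0.960299
  x_2 = 0.990000 - 0.960299×(0.990000 - 0.140000)/(0.960299 - (-0.857256))
       = 0.540905
Iteration 2:
  f(0.990000) = 0.960299
  f(0.540905) = -0.300837
  x_3 = 0.540905 - (-0.300837)×(0.540905 - 0.990000)/(-0.300837 - 0.960299)
       = 0.648034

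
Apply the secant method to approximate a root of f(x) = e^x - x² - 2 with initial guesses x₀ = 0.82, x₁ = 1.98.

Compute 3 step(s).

f(x) = e^x - x² - 2
x₀ = 0.82, x₁ = 1.98

Secant formula: x_{n+1} = x_n - f(x_n)(x_n - x_{n-1})/(f(x_n) - f(x_{n-1}))

Iteration 1:
  f(0.820000) = -0.401900
  f(1.980000) = 1.322343
  x_2 = 1.980000 - 1.322343×(1.980000 - 0.820000)/(1.322343 - (-0.401900))
       = 1.090382
Iteration 2:
  f(1.980000) = 1.322343
  f(1.090382) = -0.213522
  x_3 = 1.090382 - (-0.213522)×(1.090382 - 1.980000)/(-0.213522 - 1.322343)
       = 1.214060
Iteration 3:
  f(1.090382) = -0.213522
  f(1.214060) = -0.106814
  x_4 = 1.214060 - (-0.106814)×(1.214060 - 1.090382)/(-0.106814 - (-0.213522))
       = 1.337861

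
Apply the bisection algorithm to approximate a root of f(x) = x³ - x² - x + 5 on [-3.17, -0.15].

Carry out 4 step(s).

f(x) = x³ - x² - x + 5
Initial interval: [-3.17, -0.15]

Iteration 1:
  c_1 = (-3.170000 + (-0.150000))/2 = -1.660000
  f(c_1) = f(-1.660000) = -0.669896
  f(a) × f(c) ≥ 0, new interval: [-1.660000, -0.150000]
Iteration 2:
  c_2 = (-1.660000 + (-0.150000))/2 = -0.905000
  f(c_2) = f(-0.905000) = 4.344757
  f(a) × f(c) < 0, new interval: [-1.660000, -0.905000]
Iteration 3:
  c_3 = (-1.660000 + (-0.905000))/2 = -1.282500
  f(c_3) = f(-1.282500) = 2.528230
  f(a) × f(c) < 0, new interval: [-1.660000, -1.282500]
Iteration 4:
  c_4 = (-1.660000 + (-1.282500))/2 = -1.471250
  f(c_4) = f(-1.471250) = 1.122040
  f(a) × f(c) < 0, new interval: [-1.660000, -1.471250]

After 4 iteration(s), the approximation is c_4 = -1.471250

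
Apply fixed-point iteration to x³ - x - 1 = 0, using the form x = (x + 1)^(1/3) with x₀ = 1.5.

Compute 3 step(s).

Equation: x³ - x - 1 = 0
Fixed-point form: x = (x + 1)^(1/3)
x₀ = 1.5

x_1 = g(1.500000) = 1.357209
x_2 = g(1.357209) = 1.330861
x_3 = g(1.330861) = 1.325884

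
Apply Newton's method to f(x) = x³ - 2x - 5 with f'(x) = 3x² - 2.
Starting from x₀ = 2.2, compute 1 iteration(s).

f(x) = x³ - 2x - 5
f'(x) = 3x² - 2
x₀ = 2.2

Newton-Raphson formula: x_{n+1} = x_n - f(x_n)/f'(x_n)

Iteration 1:
  f(2.200000) = 1.248000
  f'(2.200000) = 12.520000
  x_1 = 2.200000 - 1.248000/12.520000 = 2.100319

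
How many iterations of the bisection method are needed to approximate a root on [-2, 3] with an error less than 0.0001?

We need (b-a)/2^n ≤ 0.0001
(3 - (-2))/2^n ≤ 0.0001
5/2^n ≤ 0.0001
2^n ≥ 50000
n ≥ log₂(50000) = 15.61
n ≥ 16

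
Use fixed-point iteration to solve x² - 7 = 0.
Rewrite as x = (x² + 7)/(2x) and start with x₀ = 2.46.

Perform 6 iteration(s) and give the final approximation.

Equation: x² - 7 = 0
Fixed-point form: x = (x² + 7)/(2x)
x₀ = 2.46

x_1 = g(2.460000) = 2.652764
x_2 = g(2.652764) = 2.645761
x_3 = g(2.645761) = 2.645751
x_4 = g(2.645751) = 2.645751
x_5 = g(2.645751) = 2.645751
x_6 = g(2.645751) = 2.645751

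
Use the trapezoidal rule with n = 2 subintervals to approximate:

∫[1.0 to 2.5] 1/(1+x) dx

f(x) = 1/(1+x)
a = 1.0, b = 2.5, n = 2
h = (b - a)/n = 0.750000

Trapezoidal rule: (h/2)[f(x₀) + 2f(x₁) + 2f(x₂) + ... + f(xₙ)]

x_0 = 1.0000, f(x_0) = 0.500000, coefficient = 1
x_1 = 1.7500, f(x_1) = 0.363636, coefficient = 2
x_2 = 2.5000, f(x_2) = 0.285714, coefficient = 1

I ≈ (0.750000/2) × 1.512987 = 0.567370
Exact value: 0.559616
Error: 0.007754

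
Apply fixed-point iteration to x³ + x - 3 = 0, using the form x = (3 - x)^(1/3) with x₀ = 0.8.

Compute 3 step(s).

Equation: x³ + x - 3 = 0
Fixed-point form: x = (3 - x)^(1/3)
x₀ = 0.8

x_1 = g(0.800000) = 1.300591
x_2 = g(1.300591) = 1.193345
x_3 = g(1.193345) = 1.217938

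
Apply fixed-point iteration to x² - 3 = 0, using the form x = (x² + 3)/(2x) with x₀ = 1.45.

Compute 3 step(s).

Equation: x² - 3 = 0
Fixed-point form: x = (x² + 3)/(2x)
x₀ = 1.45

x_1 = g(1.450000) = 1.759483
x_2 = g(1.759483) = 1.732265
x_3 = g(1.732265) = 1.732051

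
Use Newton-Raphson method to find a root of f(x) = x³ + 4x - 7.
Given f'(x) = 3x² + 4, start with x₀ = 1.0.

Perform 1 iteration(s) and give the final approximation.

f(x) = x³ + 4x - 7
f'(x) = 3x² + 4
x₀ = 1.0

Newton-Raphson formula: x_{n+1} = x_n - f(x_n)/f'(x_n)

Iteration 1:
  f(1.000000) = -2.000000
  f'(1.000000) = 7.000000
  x_1 = 1.000000 - (-2.000000)/7.000000 = 1.285714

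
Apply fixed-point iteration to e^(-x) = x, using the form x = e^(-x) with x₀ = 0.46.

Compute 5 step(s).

Equation: e^(-x) = x
Fixed-point form: x = e^(-x)
x₀ = 0.46

x_1 = g(0.460000) = 0.631284
x_2 = g(0.631284) = 0.531909
x_3 = g(0.531909) = 0.587483
x_4 = g(0.587483) = 0.555724
x_5 = g(0.555724) = 0.573657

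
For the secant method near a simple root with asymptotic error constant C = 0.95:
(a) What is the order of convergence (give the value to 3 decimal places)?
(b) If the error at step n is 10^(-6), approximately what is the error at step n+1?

(a) Secant method has superlinear convergence with order φ = (1+√5)/2 ≈ 1.618.
    This means |e_{n+1}| ≈ C|e_n|^1.618.

(b) With |e_n| = 10^(-6) and C = 0.95:
    |e_{n+1}| ≈ 0.95 × (10^(-6))^1.618 = 0.95 × 10^(-9.71)

(a) ≈ 1.618 (golden ratio); (b) |e_{n+1}| ≈ 1.860e-10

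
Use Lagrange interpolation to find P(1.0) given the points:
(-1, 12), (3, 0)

Lagrange interpolation formula:
P(x) = Σ yᵢ × Lᵢ(x)
where Lᵢ(x) = Π_{j≠i} (x - xⱼ)/(xᵢ - xⱼ)

L_0(1.0) = (1.0 - 3)/(-1 - 3) = 0.500000
L_1(1.0) = (1.0 - (-1))/(3 - (-1)) = 0.500000

P(1.0) = 12×L_0(1.0) + 0×L_1(1.0)
P(1.0) = 6.000000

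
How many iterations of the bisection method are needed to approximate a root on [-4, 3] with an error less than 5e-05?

We need (b-a)/2^n ≤ 5e-05
(3 - (-4))/2^n ≤ 5e-05
7/2^n ≤ 5e-05
2^n ≥ 140000
n ≥ log₂(140000) = 17.10
n ≥ 18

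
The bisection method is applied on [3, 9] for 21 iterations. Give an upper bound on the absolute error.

Bisection error bound: |error| ≤ (b-a)/2^n
|error| ≤ (9 - 3)/2^21 = 6/2^21
|error| ≤ 0.0000028610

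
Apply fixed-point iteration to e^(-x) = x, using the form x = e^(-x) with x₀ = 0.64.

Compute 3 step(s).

Equation: e^(-x) = x
Fixed-point form: x = e^(-x)
x₀ = 0.64

x_1 = g(0.640000) = 0.527292
x_2 = g(0.527292) = 0.590201
x_3 = g(0.590201) = 0.554216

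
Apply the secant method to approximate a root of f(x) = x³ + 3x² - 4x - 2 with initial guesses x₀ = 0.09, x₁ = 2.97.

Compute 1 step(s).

f(x) = x³ + 3x² - 4x - 2
x₀ = 0.09, x₁ = 2.97

Secant formula: x_{n+1} = x_n - f(x_n)(x_n - x_{n-1})/(f(x_n) - f(x_{n-1}))

Iteration 1:
  f(0.090000) = -2.334971
  f(2.970000) = 38.780773
  x_2 = 2.970000 - 38.780773×(2.970000 - 0.090000)/(38.780773 - (-2.334971))
       = 0.253556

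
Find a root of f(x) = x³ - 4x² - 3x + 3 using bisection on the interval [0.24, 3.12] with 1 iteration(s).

f(x) = x³ - 4x² - 3x + 3
Initial interval: [0.24, 3.12]

Iteration 1:
  c_1 = (0.240000 + 3.120000)/2 = 1.680000
  f(c_1) = f(1.680000) = -8.587968
  f(a) × f(c) < 0, new interval: [0.240000, 1.680000]

After 1 iteration(s), the approximation is c_1 = 1.680000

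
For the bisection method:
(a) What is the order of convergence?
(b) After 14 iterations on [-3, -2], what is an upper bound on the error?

(a) Bisection has linear (order 1) convergence; the error is halved each step.

(b) Error bound = (b-a)/2^n = (-2 - (-3))/2^{14}
    = 1/2^{14}

(a) 1 (linear); (b) error ≤ 6.10e-05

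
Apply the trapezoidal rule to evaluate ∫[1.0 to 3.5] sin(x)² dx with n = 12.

f(x) = sin(x)²
a = 1.0, b = 3.5, n = 12
h = (b - a)/n = 0.208333

Trapezoidal rule: (h/2)[f(x₀) + 2f(x₁) + 2f(x₂) + ... + f(xₙ)]

x_0 = 1.0000, f(x_0) = 0.708073, coefficient = 1
x_1 = 1.2083, f(x_1) = 0.874274, coefficient = 2
x_2 = 1.4167, f(x_2) = 0.976432, coefficient = 2
x_3 = 1.6250, f(x_3) = 0.997065, coefficient = 2
x_4 = 1.8333, f(x_4) = 0.932643, coefficient = 2
x_5 = 2.0417, f(x_5) = 0.794191, coefficient = 2
x_6 = 2.2500, f(x_6) = 0.605398, coefficient = 2
x_7 = 2.4583, f(x_7) = 0.398570, coefficient = 2
x_8 = 2.6667, f(x_8) = 0.209098, coefficient = 2
x_9 = 2.8750, f(x_9) = 0.069404, coefficient = 2
x_10 = 3.0833, f(x_10) = 0.003390, coefficient = 2
x_11 = 3.2917, f(x_11) = 0.022354, coefficient = 2
x_12 = 3.5000, f(x_12) = 0.123049, coefficient = 1

I ≈ (0.208333/2) × 12.596760 = 1.312162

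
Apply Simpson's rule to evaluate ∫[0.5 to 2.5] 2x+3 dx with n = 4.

f(x) = 2x+3
a = 0.5, b = 2.5, n = 4
h = (b - a)/n = 0.500000

Simpson's rule: (h/3)[f(x₀) + 4f(x₁) + 2f(x₂) + ... + f(xₙ)]

x_0 = 0.5000, f(x_0) = 4.000000, coefficient = 1
x_1 = 1.0000, f(x_1) = 5.000000, coefficient = 4
x_2 = 1.5000, f(x_2) = 6.000000, coefficient = 2
x_3 = 2.0000, f(x_3) = 7.000000, coefficient = 4
x_4 = 2.5000, f(x_4) = 8.000000, coefficient = 1

I ≈ (0.500000/3) × 72.000000 = 12.000000
Exact value: 12.000000
Error: 0.000000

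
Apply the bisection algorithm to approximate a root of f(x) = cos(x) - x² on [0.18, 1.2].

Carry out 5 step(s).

f(x) = cos(x) - x²
Initial interval: [0.18, 1.2]

Iteration 1:
  c_1 = (0.180000 + 1.200000)/2 = 0.690000
  f(c_1) = f(0.690000) = 0.295146
  f(a) × f(c) ≥ 0, new interval: [0.690000, 1.200000]
Iteration 2:
  c_2 = (0.690000 + 1.200000)/2 = 0.945000
  f(c_2) = f(0.945000) = -0.307282
  f(a) × f(c) < 0, new interval: [0.690000, 0.945000]
Iteration 3:
  c_3 = (0.690000 + 0.945000)/2 = 0.817500
  f(c_3) = f(0.817500) = 0.015741
  f(a) × f(c) ≥ 0, new interval: [0.817500, 0.945000]
Iteration 4:
  c_4 = (0.817500 + 0.945000)/2 = 0.881250
  f(c_4) = f(0.881250) = -0.140414
  f(a) × f(c) < 0, new interval: [0.817500, 0.881250]
Iteration 5:
  c_5 = (0.817500 + 0.881250)/2 = 0.849375
  f(c_5) = f(0.849375) = -0.060985
  f(a) × f(c) < 0, new interval: [0.817500, 0.849375]

After 5 iteration(s), the approximation is c_5 = 0.849375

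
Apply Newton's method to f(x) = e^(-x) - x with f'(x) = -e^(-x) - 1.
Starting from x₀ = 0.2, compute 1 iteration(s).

f(x) = e^(-x) - x
f'(x) = -e^(-x) - 1
x₀ = 0.2

Newton-Raphson formula: x_{n+1} = x_n - f(x_n)/f'(x_n)

Iteration 1:
  f(0.200000) = 0.618731
  f'(0.200000) = -1.818731
  x_1 = 0.200000 - 0.618731/(-1.818731) = 0.540199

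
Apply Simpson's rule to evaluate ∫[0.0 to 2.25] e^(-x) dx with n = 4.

f(x) = e^(-x)
a = 0.0, b = 2.25, n = 4
h = (b - a)/n = 0.562500

Simpson's rule: (h/3)[f(x₀) + 4f(x₁) + 2f(x₂) + ... + f(xₙ)]

x_0 = 0.0000, f(x_0) = 1.000000, coefficient = 1
x_1 = 0.5625, f(x_1) = 0.569783, coefficient = 4
x_2 = 1.1250, f(x_2) = 0.324652, coefficient = 2
x_3 = 1.6875, f(x_3) = 0.184981, coefficient = 4
x_4 = 2.2500, f(x_4) = 0.105399, coefficient = 1

I ≈ (0.562500/3) × 4.773761 = 0.895080
Exact value: 0.894601
Error: 0.000479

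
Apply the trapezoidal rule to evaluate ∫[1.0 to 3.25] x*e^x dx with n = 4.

f(x) = x*e^x
a = 1.0, b = 3.25, n = 4
h = (b - a)/n = 0.562500

Trapezoidal rule: (h/2)[f(x₀) + 2f(x₁) + 2f(x₂) + ... + f(xₙ)]

x_0 = 1.0000, f(x_0) = 2.718282, coefficient = 1
x_1 = 1.5625, f(x_1) = 7.454271, coefficient = 2
x_2 = 2.1250, f(x_2) = 17.792407, coefficient = 2
x_3 = 2.6875, f(x_3) = 39.492524, coefficient = 2
x_4 = 3.2500, f(x_4) = 83.818605, coefficient = 1

I ≈ (0.562500/2) × 216.015290 = 60.754300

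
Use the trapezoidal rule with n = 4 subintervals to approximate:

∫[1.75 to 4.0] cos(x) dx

f(x) = cos(x)
a = 1.75, b = 4.0, n = 4
h = (b - a)/n = 0.562500

Trapezoidal rule: (h/2)[f(x₀) + 2f(x₁) + 2f(x₂) + ... + f(xₙ)]

x_0 = 1.7500, f(x_0) = -0.178246, coefficient = 1
x_1 = 2.3125, f(x_1) = -0.675545, coefficient = 2
x_2 = 2.8750, f(x_2) = -0.964674, coefficient = 2
x_3 = 3.4375, f(x_3) = -0.956538, coefficient = 2
x_4 = 4.0000, f(x_4) = -0.653644, coefficient = 1

I ≈ (0.562500/2) × -6.025404 = -1.694645
Exact value: -1.740788
Error: 0.046144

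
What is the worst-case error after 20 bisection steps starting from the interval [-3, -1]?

Bisection error bound: |error| ≤ (b-a)/2^n
|error| ≤ (-1 - (-3))/2^20 = 2/2^20
|error| ≤ 0.0000019073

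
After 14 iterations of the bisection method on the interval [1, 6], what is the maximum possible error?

Bisection error bound: |error| ≤ (b-a)/2^n
|error| ≤ (6 - 1)/2^14 = 5/2^14
|error| ≤ 0.0003051758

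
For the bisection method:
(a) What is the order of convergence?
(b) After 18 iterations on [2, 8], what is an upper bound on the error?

(a) Bisection has linear (order 1) convergence; the error is halved each step.

(b) Error bound = (b-a)/2^n = (8 - 2)/2^{18}
    = 6/2^{18}

(a) 1 (linear); (b) error ≤ 2.29e-05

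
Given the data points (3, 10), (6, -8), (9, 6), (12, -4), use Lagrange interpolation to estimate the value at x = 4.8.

Lagrange interpolation formula:
P(x) = Σ yᵢ × Lᵢ(x)
where Lᵢ(x) = Π_{j≠i} (x - xⱼ)/(xᵢ - xⱼ)

L_0(4.8) = (4.8 - 6)/(3 - 6) × (4.8 - 9)/(3 - 9) × (4.8 - 12)/(3 - 12) = 0.224000
L_1(4.8) = (4.8 - 3)/(6 - 3) × (4.8 - 9)/(6 - 9) × (4.8 - 12)/(6 - 12) = 1.008000
L_2(4.8) = (4.8 - 3)/(9 - 3) × (4.8 - 6)/(9 - 6) × (4.8 - 12)/(9 - 12) = -0.288000
L_3(4.8) = (4.8 - 3)/(12 - 3) × (4.8 - 6)/(12 - 6) × (4.8 - 9)/(12 - 9) = 0.056000

P(4.8) = 10×L_0(4.8) + (-8)×L_1(4.8) + 6×L_2(4.8) + (-4)×L_3(4.8)
P(4.8) = -7.776000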